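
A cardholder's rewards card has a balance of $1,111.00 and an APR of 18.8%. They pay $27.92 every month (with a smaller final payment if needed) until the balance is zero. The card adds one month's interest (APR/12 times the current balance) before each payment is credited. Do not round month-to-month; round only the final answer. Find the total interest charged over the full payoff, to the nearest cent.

Monthly rate r = 18.8%/12 = 1.56667% = 0.0156667.
Payoff takes n = ⌈−ln(1 − rB₀/P)/ln(1+r)⌉ = ⌈62.823⌉ = 63 payments; the last is $23.02.
Total paid = 62·$27.92 + $23.02 = $1,754.06.
Total interest = total paid − principal = $1,754.06 − $1,111.00 = $643.06.

$643.06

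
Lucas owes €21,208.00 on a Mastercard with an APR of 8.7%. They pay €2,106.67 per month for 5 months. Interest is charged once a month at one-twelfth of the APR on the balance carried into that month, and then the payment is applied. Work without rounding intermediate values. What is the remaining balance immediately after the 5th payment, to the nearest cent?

€11,300.82

Monthly rate r = 8.7%/12 = 0.725% = 0.00725.
Each month: B ← B·(1+r) − €2,106.67.
Month 1: interest €153.76; balance after payment €19,255.09.
Month 2: interest €139.60; balance after payment €17,288.02.
Month 3: interest €125.34; balance after payment €15,306.69.
Month 4: interest €110.97; balance after payment €13,310.99.
Month 5: interest €96.50; balance after payment €11,300.82.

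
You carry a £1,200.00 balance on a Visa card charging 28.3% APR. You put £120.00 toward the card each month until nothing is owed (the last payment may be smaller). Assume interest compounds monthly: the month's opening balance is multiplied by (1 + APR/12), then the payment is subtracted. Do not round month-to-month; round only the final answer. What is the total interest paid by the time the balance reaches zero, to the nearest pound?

Monthly rate r = 28.3%/12 = 2.35833% = 0.0235833.
Payoff takes n = ⌈−ln(1 − rB₀/P)/ln(1+r)⌉ = ⌈11.539⌉ = 12 payments; the last is £65.03.
Total paid = 11·£120.00 + £65.03 = £1,385.03.
Total interest = total paid − principal = £1,385.03 − £1,200.00 = £185.03.

£185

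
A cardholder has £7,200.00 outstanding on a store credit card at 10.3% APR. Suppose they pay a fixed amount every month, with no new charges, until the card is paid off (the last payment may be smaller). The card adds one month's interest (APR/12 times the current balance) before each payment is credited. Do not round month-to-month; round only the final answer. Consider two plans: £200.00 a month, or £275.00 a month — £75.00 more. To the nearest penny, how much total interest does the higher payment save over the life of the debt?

£459.14

Monthly rate r = 10.3%/12 = 0.858333% = 0.00858333.
At £200.00/mo: n = ⌈−ln(1 − rB₀/P)/ln(1+r)⌉ = 44 payments (last £49.47); total interest = total paid − £7,200.00 = £1,449.47.
At £275.00/mo: 30 payments (last £215.33); total interest £990.33.
Interest saved = £1,449.47 − £990.33 = £459.14.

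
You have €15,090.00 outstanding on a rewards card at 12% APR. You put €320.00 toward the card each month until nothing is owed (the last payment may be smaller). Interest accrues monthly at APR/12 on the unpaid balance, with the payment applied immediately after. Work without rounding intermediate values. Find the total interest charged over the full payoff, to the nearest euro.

Monthly rate r = 12%/12 = 1% = 0.01.
Payoff takes n = ⌈−ln(1 − rB₀/P)/ln(1+r)⌉ = ⌈64.101⌉ = 65 payments; the last is €32.61.
Total paid = 64·€320.00 + €32.61 = €20,512.61.
Total interest = total paid − principal = €20,512.61 − €15,090.00 = €5,422.61.

€5,423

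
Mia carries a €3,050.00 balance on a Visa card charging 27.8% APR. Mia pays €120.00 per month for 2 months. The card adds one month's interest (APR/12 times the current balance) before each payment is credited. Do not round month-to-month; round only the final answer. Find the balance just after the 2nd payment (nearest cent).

€2,950.17

Monthly rate r = 27.8%/12 = 2.31667% = 0.0231667.
Each month: B ← B·(1+r) − €120.00.
Month 1: interest €70.66; balance after payment €3,000.66.
Month 2: interest €69.52; balance after payment €2,950.17.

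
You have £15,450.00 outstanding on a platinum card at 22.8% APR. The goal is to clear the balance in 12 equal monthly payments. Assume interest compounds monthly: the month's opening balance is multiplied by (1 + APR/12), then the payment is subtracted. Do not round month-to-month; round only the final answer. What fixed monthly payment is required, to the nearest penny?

Monthly rate r = 22.8%/12 = 1.9% = 0.019.
Level-payment amortization: P = B₀·r / (1 − (1+r)^(−n)) = 15450.00·0.019 / (1 − 1.019^(−12)).
Denominator 1 − (1+r)^(−12) = 0.202171048.
P = 293.55 / 0.202171048 ≈ 1451.99.

£1,451.99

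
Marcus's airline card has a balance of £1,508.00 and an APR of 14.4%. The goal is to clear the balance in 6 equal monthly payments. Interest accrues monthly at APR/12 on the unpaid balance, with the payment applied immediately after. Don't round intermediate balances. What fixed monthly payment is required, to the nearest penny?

Monthly rate r = 14.4%/12 = 1.2% = 0.012.
Level-payment amortization: P = B₀·r / (1 − (1+r)^(−n)) = 1508.00·0.012 / (1 − 1.012^(−6)).
Denominator 1 − (1+r)^(−6) = 0.0690702166.
P = 18.096 / 0.0690702166 ≈ 261.99.

£261.99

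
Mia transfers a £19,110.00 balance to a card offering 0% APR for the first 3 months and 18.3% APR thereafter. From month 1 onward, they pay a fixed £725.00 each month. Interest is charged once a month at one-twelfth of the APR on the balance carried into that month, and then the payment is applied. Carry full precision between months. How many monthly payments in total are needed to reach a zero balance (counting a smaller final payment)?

33 months

Promo months 1–3 at r₀ = 0%/12 = 0; months 4+ at r₁ = 18.3%/12 = 0.01525.
After month 3 (no interest yet): B = £19,110.00 − 3·£725.00 = £16,935.00.
Then at r₁ with £725.00/mo: n₂ = −ln(1 − r₁·B/P)/ln(1+r₁) ≈ 29.10 → 30 more payments.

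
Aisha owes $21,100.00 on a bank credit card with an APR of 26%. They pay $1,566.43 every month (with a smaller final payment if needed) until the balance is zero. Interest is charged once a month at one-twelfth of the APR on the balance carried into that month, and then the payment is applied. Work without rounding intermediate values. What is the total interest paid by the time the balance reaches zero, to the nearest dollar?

$4,121

Monthly rate r = 26%/12 = 2.16667% = 0.0216667.
Payoff takes n = ⌈−ln(1 − rB₀/P)/ln(1+r)⌉ = ⌈16.100⌉ = 17 payments; the last is $157.79.
Total paid = 16·$1,566.43 + $157.79 = $25,220.67.
Total interest = total paid − principal = $25,220.67 − $21,100.00 = $4,120.67.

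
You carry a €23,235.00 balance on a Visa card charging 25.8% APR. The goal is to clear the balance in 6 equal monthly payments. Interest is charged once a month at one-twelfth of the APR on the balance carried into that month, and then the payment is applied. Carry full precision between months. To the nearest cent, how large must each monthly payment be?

Monthly rate r = 25.8%/12 = 2.15% = 0.0215.
Level-payment amortization: P = B₀·r / (1 − (1+r)^(−n)) = 23235.00·0.0215 / (1 − 1.0215^(−6)).
Denominator 1 − (1+r)^(−6) = 0.11982349.
P = 499.553 / 0.11982349 ≈ 4169.07.

€4,169.07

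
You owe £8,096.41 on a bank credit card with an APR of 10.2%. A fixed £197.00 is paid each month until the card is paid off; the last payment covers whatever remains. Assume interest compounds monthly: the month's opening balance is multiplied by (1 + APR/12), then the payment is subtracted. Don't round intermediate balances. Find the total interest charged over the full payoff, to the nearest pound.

Monthly rate r = 10.2%/12 = 0.85% = 0.0085.
Payoff takes n = ⌈−ln(1 − rB₀/P)/ln(1+r)⌉ = ⌈50.775⌉ = 51 payments; the last is £152.83.
Total paid = 50·£197.00 + £152.83 = £10,002.83.
Total interest = total paid − principal = £10,002.83 − £8,096.41 = £1,906.42.

£1,906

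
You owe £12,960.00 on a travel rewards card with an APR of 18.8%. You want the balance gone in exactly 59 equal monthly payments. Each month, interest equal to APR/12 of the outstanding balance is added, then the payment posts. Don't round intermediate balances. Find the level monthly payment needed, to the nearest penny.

£338.20

Monthly rate r = 18.8%/12 = 1.56667% = 0.0156667.
Level-payment amortization: P = B₀·r / (1 − (1+r)^(−n)) = 12960.00·0.0156667 / (1 − 1.01567^(−59)).
Denominator 1 − (1+r)^(−59) = 0.600350541.
P = 203.04 / 0.600350541 ≈ 338.20.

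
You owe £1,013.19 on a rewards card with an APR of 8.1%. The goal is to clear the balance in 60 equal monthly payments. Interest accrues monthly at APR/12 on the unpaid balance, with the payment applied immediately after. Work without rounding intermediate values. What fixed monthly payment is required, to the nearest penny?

£20.59

Monthly rate r = 8.1%/12 = 0.675% = 0.00675.
Level-payment amortization: P = B₀·r / (1 − (1+r)^(−n)) = 1013.19·0.00675 / (1 − 1.00675^(−60)).
Denominator 1 − (1+r)^(−60) = 0.332114979.
P = 6.83903 / 0.332114979 ≈ 20.59.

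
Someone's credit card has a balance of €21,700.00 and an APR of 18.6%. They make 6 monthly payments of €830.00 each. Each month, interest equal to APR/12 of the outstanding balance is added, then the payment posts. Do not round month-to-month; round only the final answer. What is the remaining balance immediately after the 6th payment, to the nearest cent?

€18,620.93

Monthly rate r = 18.6%/12 = 1.55% = 0.0155.
Each month: B ← B·(1+r) − €830.00.
Month 1: interest €336.35; balance after payment €21,206.35.
Month 2: interest €328.70; balance after payment €20,705.05.
Month 3: interest €320.93; balance after payment €20,195.98.
Month 4: interest €313.04; balance after payment €19,679.01.
Month 5: interest €305.02; balance after payment €19,154.04.
Month 6: interest €296.89; balance after payment €18,620.93.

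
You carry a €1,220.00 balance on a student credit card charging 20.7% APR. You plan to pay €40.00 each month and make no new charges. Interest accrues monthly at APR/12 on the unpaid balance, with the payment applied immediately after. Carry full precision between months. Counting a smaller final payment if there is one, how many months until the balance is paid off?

Monthly rate r = 20.7%/12 = 1.725% = 0.01725.
Recurrence: B ← B·(1+r) − €40.00.
Month 1: interest €21.04; balance after payment €1,201.05.
Month 2: interest €20.72; balance after payment €1,181.76.
Closed form: n = −ln(1 − rB₀/P)/ln(1+r) = −ln(0.47388)/ln(1.01725) ≈ 43.666, so the balance reaches zero during payment 44.

44 months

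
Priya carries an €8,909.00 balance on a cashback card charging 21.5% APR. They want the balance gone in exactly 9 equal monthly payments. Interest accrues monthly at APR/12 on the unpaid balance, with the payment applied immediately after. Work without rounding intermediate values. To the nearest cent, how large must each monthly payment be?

Monthly rate r = 21.5%/12 = 1.79167% = 0.0179167.
Level-payment amortization: P = B₀·r / (1 − (1+r)^(−n)) = 8909.00·0.0179167 / (1 − 1.01792^(−9)).
Denominator 1 − (1+r)^(−9) = 0.147704937.
P = 159.62 / 0.147704937 ≈ 1080.67.

€1,080.67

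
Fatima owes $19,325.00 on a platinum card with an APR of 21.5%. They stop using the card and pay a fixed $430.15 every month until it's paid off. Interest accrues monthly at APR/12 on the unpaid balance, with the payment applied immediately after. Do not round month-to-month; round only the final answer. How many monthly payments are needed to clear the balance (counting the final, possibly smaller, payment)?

Monthly rate r = 21.5%/12 = 1.79167% = 0.0179167.
Recurrence: B ← B·(1+r) − $430.15.
Month 1: interest $346.24; balance after payment $19,241.09.
Month 2: interest $344.74; balance after payment $19,155.68.
Closed form: n = −ln(1 − rB₀/P)/ln(1+r) = −ln(0.19507)/ln(1.01792) ≈ 92.036, so the balance reaches zero during payment 93.

93 months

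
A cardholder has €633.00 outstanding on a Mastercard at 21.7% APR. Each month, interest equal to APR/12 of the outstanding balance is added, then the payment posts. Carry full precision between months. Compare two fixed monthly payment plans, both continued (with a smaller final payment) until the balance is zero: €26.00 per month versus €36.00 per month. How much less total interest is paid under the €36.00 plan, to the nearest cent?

€73.14

Monthly rate r = 21.7%/12 = 1.80833% = 0.0180833.
At €26.00/mo: n = ⌈−ln(1 − rB₀/P)/ln(1+r)⌉ = 33 payments (last €9.90); total interest = total paid − €633.00 = €208.90.
At €36.00/mo: 22 payments (last €12.76); total interest €135.76.
Interest saved = €208.90 − €135.76 = €73.14.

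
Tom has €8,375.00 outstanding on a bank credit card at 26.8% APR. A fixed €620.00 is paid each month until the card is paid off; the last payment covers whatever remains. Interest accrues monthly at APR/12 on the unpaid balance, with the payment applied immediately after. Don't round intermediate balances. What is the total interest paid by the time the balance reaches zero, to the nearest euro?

Monthly rate r = 26.8%/12 = 2.23333% = 0.0223333.
Payoff takes n = ⌈−ln(1 − rB₀/P)/ln(1+r)⌉ = ⌈16.257⌉ = 17 payments; the last is €160.65.
Total paid = 16·€620.00 + €160.65 = €10,080.65.
Total interest = total paid − principal = €10,080.65 − €8,375.00 = €1,705.65.

€1,706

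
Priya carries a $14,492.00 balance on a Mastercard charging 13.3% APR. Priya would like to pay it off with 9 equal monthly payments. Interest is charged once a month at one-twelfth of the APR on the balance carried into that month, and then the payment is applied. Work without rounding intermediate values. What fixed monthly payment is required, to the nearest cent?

Monthly rate r = 13.3%/12 = 1.10833% = 0.0110833.
Level-payment amortization: P = B₀·r / (1 − (1+r)^(−n)) = 14492.00·0.0110833 / (1 − 1.01108^(−9)).
Denominator 1 − (1+r)^(−9) = 0.094439572.
P = 160.62 / 0.094439572 ≈ 1700.77.

$1,700.77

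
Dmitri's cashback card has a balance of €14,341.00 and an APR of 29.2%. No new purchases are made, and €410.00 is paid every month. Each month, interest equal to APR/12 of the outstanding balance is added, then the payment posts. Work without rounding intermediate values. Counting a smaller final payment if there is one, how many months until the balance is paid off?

Monthly rate r = 29.2%/12 = 2.43333% = 0.0243333.
Recurrence: B ← B·(1+r) − €410.00.
Month 1: interest €348.96; balance after payment €14,279.96.
Month 2: interest €347.48; balance after payment €14,217.44.
Closed form: n = −ln(1 − rB₀/P)/ln(1+r) = −ln(0.14887)/ln(1.02433) ≈ 79.224, so the balance reaches zero during payment 80.

80 months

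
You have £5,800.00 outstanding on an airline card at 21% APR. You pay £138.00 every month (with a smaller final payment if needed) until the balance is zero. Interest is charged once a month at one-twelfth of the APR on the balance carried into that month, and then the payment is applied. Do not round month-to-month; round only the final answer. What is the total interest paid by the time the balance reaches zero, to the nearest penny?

£4,779.31

Monthly rate r = 21%/12 = 1.75% = 0.0175.
Payoff takes n = ⌈−ln(1 − rB₀/P)/ln(1+r)⌉ = ⌈76.660⌉ = 77 payments; the last is £91.31.
Total paid = 76·£138.00 + £91.31 = £10,579.31.
Total interest = total paid − principal = £10,579.31 − £5,800.00 = £4,779.31.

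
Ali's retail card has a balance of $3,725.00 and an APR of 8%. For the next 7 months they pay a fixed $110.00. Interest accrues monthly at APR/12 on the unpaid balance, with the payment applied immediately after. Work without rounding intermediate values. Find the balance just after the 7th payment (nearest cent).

$3,116.78

Monthly rate r = 8%/12 = 0.666667% = 0.00666667.
Each month: B ← B·(1+r) − $110.00.
Month 1: interest $24.83; balance after payment $3,639.83.
Month 2: interest $24.27; balance after payment $3,554.10.
Month 3: interest $23.69; balance after payment $3,467.79.
Month 4: interest $23.12; balance after payment $3,380.91.
Month 5: interest $22.54; balance after payment $3,293.45.
Month 6: interest $21.96; balance after payment $3,205.41.
Month 7: interest $21.37; balance after payment $3,116.78.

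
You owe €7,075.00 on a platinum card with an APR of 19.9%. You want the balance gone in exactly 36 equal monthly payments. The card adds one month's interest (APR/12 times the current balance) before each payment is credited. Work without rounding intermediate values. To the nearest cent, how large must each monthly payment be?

€262.57

Monthly rate r = 19.9%/12 = 1.65833% = 0.0165833.
Level-payment amortization: P = B₀·r / (1 − (1+r)^(−n)) = 7075.00·0.0165833 / (1 − 1.01658^(−36)).
Denominator 1 − (1+r)^(−36) = 0.446837755.
P = 117.327 / 0.446837755 ≈ 262.57.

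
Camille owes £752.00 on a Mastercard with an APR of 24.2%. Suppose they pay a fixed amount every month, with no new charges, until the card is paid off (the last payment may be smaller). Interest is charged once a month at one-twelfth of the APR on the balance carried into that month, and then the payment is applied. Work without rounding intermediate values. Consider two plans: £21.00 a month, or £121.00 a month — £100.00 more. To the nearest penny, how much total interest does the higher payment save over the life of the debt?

Monthly rate r = 24.2%/12 = 2.01667% = 0.0201667.
At £21.00/mo: n = ⌈−ln(1 − rB₀/P)/ln(1+r)⌉ = 65 payments (last £3.06); total interest = total paid − £752.00 = £595.06.
At £121.00/mo: 7 payments (last £85.80); total interest £59.80.
Interest saved = £595.06 − £59.80 = £535.26.

£535.26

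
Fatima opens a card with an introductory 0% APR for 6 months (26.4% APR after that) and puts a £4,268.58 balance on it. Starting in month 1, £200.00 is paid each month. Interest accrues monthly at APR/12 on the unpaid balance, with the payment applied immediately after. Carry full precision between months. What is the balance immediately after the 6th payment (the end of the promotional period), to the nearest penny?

Promo months 1–6 at r₀ = 0%/12 = 0; months 7+ at r₁ = 26.4%/12 = 0.022.
After month 6 (no interest yet): B = £4,268.58 − 6·£200.00 = £3,068.58.

£3,068.58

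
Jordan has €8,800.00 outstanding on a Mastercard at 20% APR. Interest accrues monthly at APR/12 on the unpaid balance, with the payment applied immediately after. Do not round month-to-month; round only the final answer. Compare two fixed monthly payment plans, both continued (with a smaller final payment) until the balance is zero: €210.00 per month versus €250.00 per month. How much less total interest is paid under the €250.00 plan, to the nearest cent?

Monthly rate r = 20%/12 = 1.66667% = 0.0166667.
At €210.00/mo: n = ⌈−ln(1 − rB₀/P)/ln(1+r)⌉ = 73 payments (last €109.52); total interest = total paid − €8,800.00 = €6,429.52.
At €250.00/mo: 54 payments (last €113.16); total interest €4,563.16.
Interest saved = €6,429.52 − €4,563.16 = €1,866.36.

€1,866.36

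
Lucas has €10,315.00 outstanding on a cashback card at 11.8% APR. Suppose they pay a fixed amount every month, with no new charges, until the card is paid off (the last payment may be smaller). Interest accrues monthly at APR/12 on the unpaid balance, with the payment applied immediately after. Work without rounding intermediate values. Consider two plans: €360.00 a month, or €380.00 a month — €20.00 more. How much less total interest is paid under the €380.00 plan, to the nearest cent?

Monthly rate r = 11.8%/12 = 0.983333% = 0.00983333.
At €360.00/mo: n = ⌈−ln(1 − rB₀/P)/ln(1+r)⌉ = 34 payments (last €295.53); total interest = total paid − €10,315.00 = €1,860.53.
At €380.00/mo: 32 payments (last €278.44); total interest €1,743.44.
Interest saved = €1,860.53 − €1,743.44 = €117.09.

€117.09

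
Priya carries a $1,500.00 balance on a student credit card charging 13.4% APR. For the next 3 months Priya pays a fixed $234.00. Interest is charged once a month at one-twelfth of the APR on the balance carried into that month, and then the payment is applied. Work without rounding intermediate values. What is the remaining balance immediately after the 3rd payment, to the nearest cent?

Monthly rate r = 13.4%/12 = 1.11667% = 0.0111667.
Each month: B ← B·(1+r) − $234.00.
Month 1: interest $16.75; balance after payment $1,282.75.
Month 2: interest $14.32; balance after payment $1,063.07.
Month 3: interest $11.87; balance after payment $840.95.

$840.95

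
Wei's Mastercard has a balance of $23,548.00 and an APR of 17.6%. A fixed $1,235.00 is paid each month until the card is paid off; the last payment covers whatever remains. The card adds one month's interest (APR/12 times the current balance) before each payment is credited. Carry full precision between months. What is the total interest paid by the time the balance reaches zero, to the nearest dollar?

Monthly rate r = 17.6%/12 = 1.46667% = 0.0146667.
Payoff takes n = ⌈−ln(1 − rB₀/P)/ln(1+r)⌉ = ⌈22.529⌉ = 23 payments; the last is $655.19.
Total paid = 22·$1,235.00 + $655.19 = $27,825.19.
Total interest = total paid − principal = $27,825.19 − $23,548.00 = $4,277.19.

$4,277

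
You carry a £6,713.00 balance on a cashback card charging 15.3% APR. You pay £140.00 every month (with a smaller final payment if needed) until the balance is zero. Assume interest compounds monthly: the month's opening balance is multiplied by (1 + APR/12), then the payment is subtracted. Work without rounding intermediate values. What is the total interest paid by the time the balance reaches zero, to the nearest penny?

£3,730.89

Monthly rate r = 15.3%/12 = 1.275% = 0.01275.
Payoff takes n = ⌈−ln(1 − rB₀/P)/ln(1+r)⌉ = ⌈74.598⌉ = 75 payments; the last is £83.89.
Total paid = 74·£140.00 + £83.89 = £10,443.89.
Total interest = total paid − principal = £10,443.89 − £6,713.00 = £3,730.89.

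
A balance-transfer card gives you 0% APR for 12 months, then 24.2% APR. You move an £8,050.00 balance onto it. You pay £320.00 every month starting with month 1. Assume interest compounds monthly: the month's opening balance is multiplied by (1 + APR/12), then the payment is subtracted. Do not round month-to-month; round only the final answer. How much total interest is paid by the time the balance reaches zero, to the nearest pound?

£732

Promo months 1–12 at r₀ = 0%/12 = 0; months 13+ at r₁ = 24.2%/12 = 0.0201667.
After month 12 (no interest yet): B = £8,050.00 − 12·£320.00 = £4,210.00.
Then at r₁ with £320.00/mo: n₂ = −ln(1 − r₁·B/P)/ln(1+r₁) ≈ 15.44 → 16 more payments.
Total paid = 27·£320.00 + £142.26 = £8,782.26; interest = £8,782.26 − £8,050.00 = £732.26.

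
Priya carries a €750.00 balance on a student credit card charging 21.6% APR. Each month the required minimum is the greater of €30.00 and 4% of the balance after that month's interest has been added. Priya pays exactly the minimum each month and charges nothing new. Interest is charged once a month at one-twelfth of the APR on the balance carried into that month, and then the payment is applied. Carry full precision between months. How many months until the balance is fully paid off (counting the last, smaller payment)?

34 months

Monthly rate r = 21.6%/12 = 1.8% = 0.018.
While 4% of the post-interest balance exceeds €30.00, each month B ← (B·(1+r))·(1 − 0.04), i.e. B shrinks by the factor (1+r)·0.96 = 0.97728.
This holds for months 1–1. Entering month 2 the balance is €732.96; 4% of the post-interest balance is now below €30.00, so the flat €30.00 minimum applies from here.
From month 2 a fixed €30.00 at rate r clears €732.96 in 33 more payments. Total: 1 + 33 = 34 months.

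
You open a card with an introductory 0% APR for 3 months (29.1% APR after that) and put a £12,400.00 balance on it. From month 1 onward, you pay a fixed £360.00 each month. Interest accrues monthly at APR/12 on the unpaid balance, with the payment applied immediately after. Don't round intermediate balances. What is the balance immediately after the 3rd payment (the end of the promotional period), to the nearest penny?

Promo months 1–3 at r₀ = 0%/12 = 0; months 4+ at r₁ = 29.1%/12 = 0.02425.
After month 3 (no interest yet): B = £12,400.00 − 3·£360.00 = £11,320.00.

£11,320.00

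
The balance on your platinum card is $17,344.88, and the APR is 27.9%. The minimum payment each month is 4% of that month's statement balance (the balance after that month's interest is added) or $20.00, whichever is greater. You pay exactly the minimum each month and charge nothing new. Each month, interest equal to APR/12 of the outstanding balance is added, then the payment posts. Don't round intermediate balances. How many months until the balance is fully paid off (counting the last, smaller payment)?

237 months

Monthly rate r = 27.9%/12 = 2.325% = 0.02325.
While 4% of the post-interest balance exceeds $20.00, each month B ← (B·(1+r))·(1 − 0.04), i.e. B shrinks by the factor (1+r)·0.96 = 0.98232.
This holds for months 1–201. Entering month 202 the balance is $480.86; 4% of the post-interest balance is now below $20.00, so the flat $20.00 minimum applies from here.
From month 202 a fixed $20.00 at rate r clears $480.86 in 36 more payments. Total: 201 + 36 = 237 months.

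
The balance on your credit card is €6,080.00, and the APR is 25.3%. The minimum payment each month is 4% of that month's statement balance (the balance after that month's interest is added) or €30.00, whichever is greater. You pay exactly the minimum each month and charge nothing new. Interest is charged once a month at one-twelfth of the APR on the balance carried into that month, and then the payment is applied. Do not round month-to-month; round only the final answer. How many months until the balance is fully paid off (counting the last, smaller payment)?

Monthly rate r = 25.3%/12 = 2.10833% = 0.0210833.
While 4% of the post-interest balance exceeds €30.00, each month B ← (B·(1+r))·(1 − 0.04), i.e. B shrinks by the factor (1+r)·0.96 = 0.98024.
This holds for months 1–106. Entering month 107 the balance is €733.06; 4% of the post-interest balance is now below €30.00, so the flat €30.00 minimum applies from here.
From month 107 a fixed €30.00 at rate r clears €733.06 in 35 more payments. Total: 106 + 35 = 141 months.

141 months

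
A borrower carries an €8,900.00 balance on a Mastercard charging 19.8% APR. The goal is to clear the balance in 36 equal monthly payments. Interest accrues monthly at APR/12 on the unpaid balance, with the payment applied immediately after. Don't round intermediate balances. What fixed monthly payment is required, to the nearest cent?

Monthly rate r = 19.8%/12 = 1.65% = 0.0165.
Level-payment amortization: P = B₀·r / (1 − (1+r)^(−n)) = 8900.00·0.0165 / (1 − 1.0165^(−36)).
Denominator 1 − (1+r)^(−36) = 0.445202861.
P = 146.85 / 0.445202861 ≈ 329.85.

€329.85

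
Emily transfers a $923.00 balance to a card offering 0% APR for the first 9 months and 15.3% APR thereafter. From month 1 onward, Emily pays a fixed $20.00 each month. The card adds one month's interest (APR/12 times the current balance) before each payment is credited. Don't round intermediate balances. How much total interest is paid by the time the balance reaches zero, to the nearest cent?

$270.20

Promo months 1–9 at r₀ = 0%/12 = 0; months 10+ at r₁ = 15.3%/12 = 0.01275.
After month 9 (no interest yet): B = $923.00 − 9·$20.00 = $743.00.
Then at r₁ with $20.00/mo: n₂ = −ln(1 − r₁·B/P)/ln(1+r₁) ≈ 50.66 → 51 more payments.
Total paid = 59·$20.00 + $13.20 = $1,193.20; interest = $1,193.20 − $923.00 = $270.20.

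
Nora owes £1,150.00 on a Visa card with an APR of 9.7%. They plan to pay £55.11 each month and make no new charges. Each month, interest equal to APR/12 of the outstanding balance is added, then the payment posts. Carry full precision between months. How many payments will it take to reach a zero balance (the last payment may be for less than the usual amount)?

Monthly rate r = 9.7%/12 = 0.808333% = 0.00808333.
Recurrence: B ← B·(1+r) − £55.11.
Month 1: interest £9.30; balance after payment £1,104.19.
Month 2: interest £8.93; balance after payment £1,058.00.
Closed form: n = −ln(1 − rB₀/P)/ln(1+r) = −ln(0.83132)/ln(1.00808) ≈ 22.946, so the balance reaches zero during payment 23.

23 payments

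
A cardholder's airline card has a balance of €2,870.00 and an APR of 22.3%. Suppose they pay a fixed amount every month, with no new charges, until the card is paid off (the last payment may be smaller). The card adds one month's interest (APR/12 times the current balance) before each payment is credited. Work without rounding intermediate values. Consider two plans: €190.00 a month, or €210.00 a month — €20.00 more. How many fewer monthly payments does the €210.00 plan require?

Monthly rate r = 22.3%/12 = 1.85833% = 0.0185833.
At €190.00/mo: n = ⌈−ln(1 − rB₀/P)/ln(1+r)⌉ = 18 payments (last €170.10); total interest = total paid − €2,870.00 = €530.10.
At €210.00/mo: 16 payments (last €191.77); total interest €471.77.
Payments saved = 18 − 16 = 2.

2 fewer payments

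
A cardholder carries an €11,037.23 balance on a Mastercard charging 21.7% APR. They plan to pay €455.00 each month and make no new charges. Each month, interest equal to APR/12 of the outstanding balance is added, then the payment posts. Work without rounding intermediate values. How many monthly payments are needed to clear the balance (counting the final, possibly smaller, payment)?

Monthly rate r = 21.7%/12 = 1.80833% = 0.0180833.
Recurrence: B ← B·(1+r) − €455.00.
Month 1: interest €199.59; balance after payment €10,781.82.
Month 2: interest €194.97; balance after payment €10,521.79.
Closed form: n = −ln(1 − rB₀/P)/ln(1+r) = −ln(0.56134)/ln(1.01808) ≈ 32.219, so the balance reaches zero during payment 33.

33 payments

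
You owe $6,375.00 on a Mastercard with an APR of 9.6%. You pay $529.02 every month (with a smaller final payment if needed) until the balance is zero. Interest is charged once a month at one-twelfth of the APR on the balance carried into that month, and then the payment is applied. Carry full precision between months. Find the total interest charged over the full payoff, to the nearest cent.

$355.79

Monthly rate r = 9.6%/12 = 0.8% = 0.008.
Payoff takes n = ⌈−ln(1 − rB₀/P)/ln(1+r)⌉ = ⌈12.722⌉ = 13 payments; the last is $382.55.
Total paid = 12·$529.02 + $382.55 = $6,730.79.
Total interest = total paid − principal = $6,730.79 − $6,375.00 = $355.79.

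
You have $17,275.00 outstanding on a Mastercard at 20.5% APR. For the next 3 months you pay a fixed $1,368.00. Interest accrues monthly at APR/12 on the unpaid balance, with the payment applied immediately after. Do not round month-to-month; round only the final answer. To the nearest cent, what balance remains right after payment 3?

$14,001.05

Monthly rate r = 20.5%/12 = 1.70833% = 0.0170833.
Each month: B ← B·(1+r) − $1,368.00.
Month 1: interest $295.11; balance after payment $16,202.11.
Month 2: interest $276.79; balance after payment $15,110.90.
Month 3: interest $258.14; balance after payment $14,001.05.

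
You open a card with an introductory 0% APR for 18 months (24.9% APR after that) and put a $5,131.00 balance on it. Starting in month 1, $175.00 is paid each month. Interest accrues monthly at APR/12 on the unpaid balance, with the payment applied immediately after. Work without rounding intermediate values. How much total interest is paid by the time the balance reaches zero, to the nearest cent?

Promo months 1–18 at r₀ = 0%/12 = 0; months 19+ at r₁ = 24.9%/12 = 0.02075.
After month 18 (no interest yet): B = $5,131.00 − 18·$175.00 = $1,981.00.
Then at r₁ with $175.00/mo: n₂ = −ln(1 − r₁·B/P)/ln(1+r₁) ≈ 13.04 → 14 more payments.
Total paid = 31·$175.00 + $6.42 = $5,431.42; interest = $5,431.42 − $5,131.00 = $300.42.

$300.42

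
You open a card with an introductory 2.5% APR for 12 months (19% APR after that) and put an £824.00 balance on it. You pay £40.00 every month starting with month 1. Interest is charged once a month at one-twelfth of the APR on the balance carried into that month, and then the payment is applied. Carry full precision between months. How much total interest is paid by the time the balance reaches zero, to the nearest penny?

Promo months 1–12 at r₀ = 2.5%/12 = 0.00208333; months 13+ at r₁ = 19%/12 = 0.0158333.
After month 12: iterate B ← B·(1+r₀) − £40.00 for 12 months → £359.30.
Then at r₁ with £40.00/mo: n₂ = −ln(1 − r₁·B/P)/ln(1+r₁) ≈ 9.77 → 10 more payments.
Total paid = 21·£40.00 + £30.68 = £870.68; interest = £870.68 − £824.00 = £46.68.

£46.68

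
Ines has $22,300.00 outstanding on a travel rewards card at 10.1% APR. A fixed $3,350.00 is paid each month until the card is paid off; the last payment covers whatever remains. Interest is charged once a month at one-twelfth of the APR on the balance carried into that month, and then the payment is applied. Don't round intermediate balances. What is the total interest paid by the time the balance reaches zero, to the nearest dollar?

Monthly rate r = 10.1%/12 = 0.841667% = 0.00841667.
Payoff takes n = ⌈−ln(1 − rB₀/P)/ln(1+r)⌉ = ⌈6.879⌉ = 7 payments; the last is $2,947.00.
Total paid = 6·$3,350.00 + $2,947.00 = $23,047.00.
Total interest = total paid − principal = $23,047.00 − $22,300.00 = $747.00.

$747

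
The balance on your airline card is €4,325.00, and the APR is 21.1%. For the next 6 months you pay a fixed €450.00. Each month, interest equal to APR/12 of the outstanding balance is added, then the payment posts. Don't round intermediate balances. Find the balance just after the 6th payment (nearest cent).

€1,980.31

Monthly rate r = 21.1%/12 = 1.75833% = 0.0175833.
Each month: B ← B·(1+r) − €450.00.
Month 1: interest €76.05; balance after payment €3,951.05.
Month 2: interest €69.47; balance after payment €3,570.52.
Month 3: interest €62.78; balance after payment €3,183.30.
Month 4: interest €55.97; balance after payment €2,789.28.
Month 5: interest €49.04; balance after payment €2,388.32.
Month 6: interest €41.99; balance after payment €1,980.31.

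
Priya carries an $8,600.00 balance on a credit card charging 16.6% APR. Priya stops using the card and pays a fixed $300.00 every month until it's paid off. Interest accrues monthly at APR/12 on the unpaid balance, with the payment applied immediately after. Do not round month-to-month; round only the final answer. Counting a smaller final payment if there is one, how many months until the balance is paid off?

37 months

Monthly rate r = 16.6%/12 = 1.38333% = 0.0138333.
Recurrence: B ← B·(1+r) − $300.00.
Month 1: interest $118.97; balance after payment $8,418.97.
Month 2: interest $116.46; balance after payment $8,235.43.
Closed form: n = −ln(1 − rB₀/P)/ln(1+r) = −ln(0.60344)/ln(1.01383) ≈ 36.765, so the balance reaches zero during payment 37.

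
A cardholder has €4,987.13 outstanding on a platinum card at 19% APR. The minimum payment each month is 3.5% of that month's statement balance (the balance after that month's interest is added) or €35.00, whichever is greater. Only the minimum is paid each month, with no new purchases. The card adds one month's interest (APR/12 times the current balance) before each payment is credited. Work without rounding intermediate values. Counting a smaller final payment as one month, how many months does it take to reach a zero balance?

119 months

Monthly rate r = 19%/12 = 1.58333% = 0.0158333.
While 3.5% of the post-interest balance exceeds €35.00, each month B ← (B·(1+r))·(1 − 0.035), i.e. B shrinks by the factor (1+r)·0.965 = 0.98028.
This holds for months 1–82. Entering month 83 the balance is €973.94; 3.5% of the post-interest balance is now below €35.00, so the flat €35.00 minimum applies from here.
From month 83 a fixed €35.00 at rate r clears €973.94 in 37 more payments. Total: 82 + 37 = 119 months.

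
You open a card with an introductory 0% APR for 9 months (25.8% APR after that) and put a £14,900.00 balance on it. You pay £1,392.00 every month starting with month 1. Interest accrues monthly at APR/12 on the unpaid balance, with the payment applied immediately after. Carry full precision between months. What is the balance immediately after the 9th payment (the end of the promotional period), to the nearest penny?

£2,372.00

Promo months 1–9 at r₀ = 0%/12 = 0; months 10+ at r₁ = 25.8%/12 = 0.0215.
After month 9 (no interest yet): B = £14,900.00 − 9·£1,392.00 = £2,372.00.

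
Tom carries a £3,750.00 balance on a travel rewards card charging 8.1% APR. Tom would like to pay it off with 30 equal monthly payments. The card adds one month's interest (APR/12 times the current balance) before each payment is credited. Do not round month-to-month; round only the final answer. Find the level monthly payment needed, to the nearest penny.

£138.50

Monthly rate r = 8.1%/12 = 0.675% = 0.00675.
Level-payment amortization: P = B₀·r / (1 − (1+r)^(−n)) = 3750.00·0.00675 / (1 − 1.00675^(−30)).
Denominator 1 − (1+r)^(−30) = 0.182757673.
P = 25.3125 / 0.182757673 ≈ 138.50.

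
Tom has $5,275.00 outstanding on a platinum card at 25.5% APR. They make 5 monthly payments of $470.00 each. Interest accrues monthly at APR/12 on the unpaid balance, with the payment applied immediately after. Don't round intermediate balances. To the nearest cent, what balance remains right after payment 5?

$3,407.78

Monthly rate r = 25.5%/12 = 2.125% = 0.02125.
Each month: B ← B·(1+r) − $470.00.
Month 1: interest $112.09; balance after payment $4,917.09.
Month 2: interest $104.49; balance after payment $4,551.58.
Month 3: interest $96.72; balance after payment $4,178.30.
Month 4: interest $88.79; balance after payment $3,797.09.
Month 5: interest $80.69; balance after payment $3,407.78.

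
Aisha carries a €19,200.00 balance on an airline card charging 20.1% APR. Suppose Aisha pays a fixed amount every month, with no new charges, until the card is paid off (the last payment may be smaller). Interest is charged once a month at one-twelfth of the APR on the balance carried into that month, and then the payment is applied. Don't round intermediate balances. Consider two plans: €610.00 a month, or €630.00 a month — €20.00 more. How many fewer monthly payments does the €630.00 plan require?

2 fewer payments

Monthly rate r = 20.1%/12 = 1.675% = 0.01675.
At €610.00/mo: n = ⌈−ln(1 − rB₀/P)/ln(1+r)⌉ = 46 payments (last €59.33); total interest = total paid − €19,200.00 = €8,309.33.
At €630.00/mo: 44 payments (last €1.44); total interest €7,891.44.
Payments saved = 46 − 44 = 2.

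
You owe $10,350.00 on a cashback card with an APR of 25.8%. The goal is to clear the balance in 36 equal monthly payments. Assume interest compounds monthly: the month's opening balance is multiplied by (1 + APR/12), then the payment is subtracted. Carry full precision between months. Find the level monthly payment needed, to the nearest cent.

Monthly rate r = 25.8%/12 = 2.15% = 0.0215.
Level-payment amortization: P = B₀·r / (1 − (1+r)^(−n)) = 10350.00·0.0215 / (1 − 1.0215^(−36)).
Denominator 1 − (1+r)^(−36) = 0.535036732.
P = 222.525 / 0.535036732 ≈ 415.91.

$415.91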